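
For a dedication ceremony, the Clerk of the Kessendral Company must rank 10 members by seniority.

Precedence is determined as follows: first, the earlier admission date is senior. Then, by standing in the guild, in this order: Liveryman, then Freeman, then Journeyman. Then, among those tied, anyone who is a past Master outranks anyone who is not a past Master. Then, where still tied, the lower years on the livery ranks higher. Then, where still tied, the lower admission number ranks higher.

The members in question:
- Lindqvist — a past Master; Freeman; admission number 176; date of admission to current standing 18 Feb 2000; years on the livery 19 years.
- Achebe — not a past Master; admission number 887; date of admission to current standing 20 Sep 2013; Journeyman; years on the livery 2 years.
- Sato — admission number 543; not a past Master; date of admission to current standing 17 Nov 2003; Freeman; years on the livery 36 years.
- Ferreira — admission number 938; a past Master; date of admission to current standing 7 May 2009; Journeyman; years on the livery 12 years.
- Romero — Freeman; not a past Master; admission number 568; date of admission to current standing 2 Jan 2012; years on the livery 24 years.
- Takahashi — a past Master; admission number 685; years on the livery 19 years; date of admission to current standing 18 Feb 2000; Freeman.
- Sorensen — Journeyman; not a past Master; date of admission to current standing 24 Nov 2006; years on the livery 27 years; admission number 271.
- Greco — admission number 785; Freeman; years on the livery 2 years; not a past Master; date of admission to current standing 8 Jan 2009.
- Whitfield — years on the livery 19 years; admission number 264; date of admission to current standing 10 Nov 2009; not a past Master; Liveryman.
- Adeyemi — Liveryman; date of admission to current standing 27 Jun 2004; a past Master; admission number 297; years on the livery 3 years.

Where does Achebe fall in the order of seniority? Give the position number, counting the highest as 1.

10

By date of admission to current standing (earlier first): Lindqvist and Takahashi (both 18 Feb 2000); then Sato (17 Nov 2003); then Adeyemi (27 Jun 2004); then Sorensen (24 Nov 2006); then Greco (8 Jan 2009); then Ferreira (7 May 2009); then Whitfield (10 Nov 2009); then Romero (2 Jan 2012); then Achebe (20 Sep 2013).
Lindqvist and Takahashi are each Freeman, so the next rule applies.
Lindqvist and Takahashi are each a past Master, so the next rule applies.
Lindqvist and Takahashi both have years on the livery 19 years, so the next rule applies.
Among Lindqvist and Takahashi, by admission number (lower first): Lindqvist (176) before Takahashi (685).
Order: Lindqvist, Takahashi, Sato, Adeyemi, Sorensen, Greco, Ferreira, Whitfield, Romero, Achebe. So position 10.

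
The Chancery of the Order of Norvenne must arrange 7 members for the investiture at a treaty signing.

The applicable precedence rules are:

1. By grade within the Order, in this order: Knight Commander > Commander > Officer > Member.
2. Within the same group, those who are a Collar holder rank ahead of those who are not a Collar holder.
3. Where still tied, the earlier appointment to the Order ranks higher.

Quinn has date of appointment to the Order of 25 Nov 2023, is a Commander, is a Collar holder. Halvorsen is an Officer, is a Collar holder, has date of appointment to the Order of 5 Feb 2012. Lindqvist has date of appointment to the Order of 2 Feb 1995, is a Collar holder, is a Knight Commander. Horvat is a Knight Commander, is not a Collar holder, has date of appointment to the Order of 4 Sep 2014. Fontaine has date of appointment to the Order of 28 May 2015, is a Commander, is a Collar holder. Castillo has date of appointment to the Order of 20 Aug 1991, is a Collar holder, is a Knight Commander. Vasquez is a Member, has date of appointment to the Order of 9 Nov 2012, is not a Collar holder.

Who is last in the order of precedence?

By grade within the Order: Castillo, Lindqvist and Horvat (Knight Commander); then Fontaine and Quinn (Commander); then Halvorsen (Officer); then Vasquez (Member).
Among Castillo, Lindqvist and Horvat, a Collar holder before not a Collar holder: Castillo and Lindqvist (a Collar holder) before Horvat (not a Collar holder).
Among Castillo and Lindqvist, by date of appointment to the Order (earlier first): Castillo (20 Aug 1991) before Lindqvist (2 Feb 1995).
Fontaine and Quinn are each a Collar holder, so the next rule applies.
Among Fontaine and Quinn, by date of appointment to the Order (earlier first): Fontaine (28 May 2015) before Quinn (25 Nov 2023).
Order: Castillo, Lindqvist, Horvat, Fontaine, Quinn, Halvorsen, Vasquez.

Vasquez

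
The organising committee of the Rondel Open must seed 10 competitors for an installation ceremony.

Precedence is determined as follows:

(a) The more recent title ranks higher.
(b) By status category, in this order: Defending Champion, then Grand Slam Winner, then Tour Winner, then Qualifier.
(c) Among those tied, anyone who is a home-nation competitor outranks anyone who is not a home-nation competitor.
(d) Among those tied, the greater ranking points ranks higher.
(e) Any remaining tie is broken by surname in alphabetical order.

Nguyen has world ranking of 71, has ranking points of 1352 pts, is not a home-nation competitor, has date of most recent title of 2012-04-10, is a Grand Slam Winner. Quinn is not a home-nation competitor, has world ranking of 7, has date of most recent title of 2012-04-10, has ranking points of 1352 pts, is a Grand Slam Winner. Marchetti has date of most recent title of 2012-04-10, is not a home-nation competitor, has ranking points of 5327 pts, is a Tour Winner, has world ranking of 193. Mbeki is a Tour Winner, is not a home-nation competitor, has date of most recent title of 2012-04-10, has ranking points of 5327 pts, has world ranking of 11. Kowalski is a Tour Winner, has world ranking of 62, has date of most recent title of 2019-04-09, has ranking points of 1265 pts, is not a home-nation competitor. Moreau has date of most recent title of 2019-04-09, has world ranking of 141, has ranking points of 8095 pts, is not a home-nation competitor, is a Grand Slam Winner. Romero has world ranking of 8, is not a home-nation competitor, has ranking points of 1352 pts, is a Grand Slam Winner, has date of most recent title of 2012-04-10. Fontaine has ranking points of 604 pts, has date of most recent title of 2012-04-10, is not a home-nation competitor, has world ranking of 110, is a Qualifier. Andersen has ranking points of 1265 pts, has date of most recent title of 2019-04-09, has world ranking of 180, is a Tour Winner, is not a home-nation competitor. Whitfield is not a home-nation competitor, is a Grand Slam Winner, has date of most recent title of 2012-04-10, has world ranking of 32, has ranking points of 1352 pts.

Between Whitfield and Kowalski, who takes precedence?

By date of most recent title (later first): Moreau, Andersen and Kowalski (each 2019-04-09); then Nguyen, Quinn, Romero, Whitfield, Marchetti, Mbeki and Fontaine (each 2012-04-10).
Among Moreau, Andersen and Kowalski, by status category: Moreau (Grand Slam Winner) before Andersen and Kowalski (Tour Winner).
Andersen and Kowalski are each not a home-nation competitor, so the next rule applies.
Andersen and Kowalski both have ranking points 1265 pts, so the next rule applies.
Among Andersen and Kowalski, alphabetically by surname: Andersen before Kowalski.
Among Nguyen, Quinn, Romero, Whitfield, Marchetti, Mbeki and Fontaine, by status category: Nguyen, Quinn, Romero and Whitfield (Grand Slam Winner) before Marchetti and Mbeki (Tour Winner) before Fontaine (Qualifier).
Nguyen, Quinn, Romero and Whitfield are each not a home-nation competitor, so the next rule applies.
Nguyen, Quinn, Romero and Whitfield all have ranking points 1352 pts, so the next rule applies.
Among Nguyen, Quinn, Romero and Whitfield, alphabetically by surname: Nguyen before Quinn before Romero before Whitfield.
Marchetti and Mbeki are each not a home-nation competitor, so the next rule applies.
Marchetti and Mbeki both have ranking points 5327 pts, so the next rule applies.
Among Marchetti and Mbeki, alphabetically by surname: Marchetti before Mbeki.
So Kowalski takes precedence.

Kowalski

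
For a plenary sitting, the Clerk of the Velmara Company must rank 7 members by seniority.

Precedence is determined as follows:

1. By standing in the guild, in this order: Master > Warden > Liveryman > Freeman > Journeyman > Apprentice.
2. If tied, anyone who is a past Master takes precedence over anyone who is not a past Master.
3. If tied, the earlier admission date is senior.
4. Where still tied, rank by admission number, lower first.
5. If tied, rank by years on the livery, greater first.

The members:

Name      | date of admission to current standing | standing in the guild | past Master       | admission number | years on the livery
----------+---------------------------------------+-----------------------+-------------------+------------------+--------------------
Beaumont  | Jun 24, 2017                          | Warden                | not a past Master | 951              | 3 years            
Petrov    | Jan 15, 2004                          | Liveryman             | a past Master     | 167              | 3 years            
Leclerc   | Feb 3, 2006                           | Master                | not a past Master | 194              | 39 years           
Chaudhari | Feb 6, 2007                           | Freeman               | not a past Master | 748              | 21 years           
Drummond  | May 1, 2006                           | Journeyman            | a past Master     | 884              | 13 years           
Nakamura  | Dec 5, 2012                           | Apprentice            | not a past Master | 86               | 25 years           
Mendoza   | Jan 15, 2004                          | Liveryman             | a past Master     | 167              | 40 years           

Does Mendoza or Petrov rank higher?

By standing in the guild: Leclerc (Master); then Beaumont (Warden); then Mendoza and Petrov (Liveryman); then Chaudhari (Freeman); then Drummond (Journeyman); then Nakamura (Apprentice).
Mendoza and Petrov are each a past Master, so the next rule applies.
Mendoza and Petrov both have date of admission to current standing Jan 15, 2004, so the next rule applies.
Mendoza and Petrov both have admission number 167, so the next rule applies.
Among Mendoza and Petrov, by years on the livery (higher first): Mendoza (40 years) before Petrov (3 years).
So Mendoza takes precedence.

Mendoza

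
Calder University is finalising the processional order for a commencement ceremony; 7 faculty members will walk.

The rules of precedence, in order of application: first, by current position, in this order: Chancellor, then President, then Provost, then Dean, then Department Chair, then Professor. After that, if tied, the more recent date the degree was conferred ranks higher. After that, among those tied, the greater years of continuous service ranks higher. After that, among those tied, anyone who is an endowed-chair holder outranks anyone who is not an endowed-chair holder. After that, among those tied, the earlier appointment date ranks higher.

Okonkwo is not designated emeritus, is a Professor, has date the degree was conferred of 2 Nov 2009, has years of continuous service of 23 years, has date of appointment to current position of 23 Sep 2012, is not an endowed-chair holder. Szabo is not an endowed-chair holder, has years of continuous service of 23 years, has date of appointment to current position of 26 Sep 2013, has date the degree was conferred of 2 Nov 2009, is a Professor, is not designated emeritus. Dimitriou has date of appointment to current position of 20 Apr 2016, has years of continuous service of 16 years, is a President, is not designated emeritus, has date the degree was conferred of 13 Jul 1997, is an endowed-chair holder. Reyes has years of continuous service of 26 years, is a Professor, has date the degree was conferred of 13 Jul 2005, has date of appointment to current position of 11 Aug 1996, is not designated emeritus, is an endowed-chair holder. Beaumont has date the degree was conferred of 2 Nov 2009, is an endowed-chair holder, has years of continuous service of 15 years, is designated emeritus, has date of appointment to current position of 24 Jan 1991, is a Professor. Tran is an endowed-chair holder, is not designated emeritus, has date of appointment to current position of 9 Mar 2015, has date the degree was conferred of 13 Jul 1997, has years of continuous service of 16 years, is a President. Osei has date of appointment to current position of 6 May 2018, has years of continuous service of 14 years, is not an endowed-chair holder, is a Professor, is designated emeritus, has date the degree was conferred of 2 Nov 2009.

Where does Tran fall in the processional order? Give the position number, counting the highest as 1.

1

By current position: Tran and Dimitriou (President); then Okonkwo, Szabo, Beaumont, Osei and Reyes (Professor).
Tran and Dimitriou both have date the degree was conferred 13 Jul 1997, so the next rule applies.
Tran and Dimitriou both have years of continuous service 16 years, so the next rule applies.
Tran and Dimitriou are each an endowed-chair holder, so the next rule applies.
Among Tran and Dimitriou, by date of appointment to current position (earlier first): Tran (9 Mar 2015) before Dimitriou (20 Apr 2016).
Among Okonkwo, Szabo, Beaumont, Osei and Reyes, by date the degree was conferred (later first): Okonkwo, Szabo, Beaumont and Osei (2 Nov 2009) before Reyes (13 Jul 2005).
Among Okonkwo, Szabo, Beaumont and Osei, by years of continuous service (higher first): Okonkwo and Szabo (23 years) before Beaumont (15 years) before Osei (14 years).
Okonkwo and Szabo are each not an endowed-chair holder, so the next rule applies.
Among Okonkwo and Szabo, by date of appointment to current position (earlier first): Okonkwo (23 Sep 2012) before Szabo (26 Sep 2013).
Order: Tran, Dimitriou, Okonkwo, Szabo, Beaumont, Osei, Reyes. So position 1.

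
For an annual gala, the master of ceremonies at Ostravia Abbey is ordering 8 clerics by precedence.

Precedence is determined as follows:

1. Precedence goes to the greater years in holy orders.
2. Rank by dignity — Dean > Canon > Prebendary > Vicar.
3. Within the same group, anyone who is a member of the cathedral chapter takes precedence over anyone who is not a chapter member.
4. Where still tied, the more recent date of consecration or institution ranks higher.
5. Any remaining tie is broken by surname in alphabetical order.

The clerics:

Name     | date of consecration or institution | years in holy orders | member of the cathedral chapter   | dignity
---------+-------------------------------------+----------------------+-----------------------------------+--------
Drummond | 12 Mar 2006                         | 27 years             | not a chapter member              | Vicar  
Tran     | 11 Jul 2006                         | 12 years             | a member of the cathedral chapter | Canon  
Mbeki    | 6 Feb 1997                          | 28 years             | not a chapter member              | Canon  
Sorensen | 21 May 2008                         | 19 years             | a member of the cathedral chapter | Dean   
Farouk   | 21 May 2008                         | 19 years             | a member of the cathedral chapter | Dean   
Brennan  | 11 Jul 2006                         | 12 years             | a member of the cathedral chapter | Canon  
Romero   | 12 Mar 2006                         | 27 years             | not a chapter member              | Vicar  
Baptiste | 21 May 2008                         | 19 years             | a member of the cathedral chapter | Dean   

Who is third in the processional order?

Romero

By years in holy orders (higher first): Mbeki (28 years); then Drummond and Romero (both 27 years); then Baptiste, Farouk and Sorensen (each 19 years); then Brennan and Tran (both 12 years).
Drummond and Romero are each Vicar, so the next rule applies.
Drummond and Romero are each not a chapter member, so the next rule applies.
Drummond and Romero both have date of consecration or institution 12 Mar 2006, so the next rule applies.
Among Drummond and Romero, alphabetically by surname: Drummond before Romero.
Baptiste, Farouk and Sorensen are each Dean, so the next rule applies.
Baptiste, Farouk and Sorensen are each a member of the cathedral chapter, so the next rule applies.
Baptiste, Farouk and Sorensen all have date of consecration or institution 21 May 2008, so the next rule applies.
Among Baptiste, Farouk and Sorensen, alphabetically by surname: Baptiste before Farouk before Sorensen.
Brennan and Tran are each Canon, so the next rule applies.
Brennan and Tran are each a member of the cathedral chapter, so the next rule applies.
Brennan and Tran both have date of consecration or institution 11 Jul 2006, so the next rule applies.
Among Brennan and Tran, alphabetically by surname: Brennan before Tran.
Order: Mbeki, Drummond, Romero, Baptiste, Farouk, Sorensen, Brennan, Tran.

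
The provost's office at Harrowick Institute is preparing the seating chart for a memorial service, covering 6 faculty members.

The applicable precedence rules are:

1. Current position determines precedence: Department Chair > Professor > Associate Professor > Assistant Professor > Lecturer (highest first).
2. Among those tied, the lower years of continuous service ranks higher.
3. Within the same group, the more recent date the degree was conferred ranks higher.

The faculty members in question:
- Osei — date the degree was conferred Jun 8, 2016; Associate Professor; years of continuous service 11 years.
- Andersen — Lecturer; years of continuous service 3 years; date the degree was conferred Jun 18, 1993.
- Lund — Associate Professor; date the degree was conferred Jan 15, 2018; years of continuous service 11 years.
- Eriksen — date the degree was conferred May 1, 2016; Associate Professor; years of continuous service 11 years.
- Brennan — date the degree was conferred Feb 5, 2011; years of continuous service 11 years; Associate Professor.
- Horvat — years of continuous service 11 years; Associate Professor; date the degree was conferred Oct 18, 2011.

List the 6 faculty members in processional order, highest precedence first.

Lund, Osei, Eriksen, Horvat, Brennan, Andersen

By current position: Lund, Osei, Eriksen, Horvat and Brennan (Associate Professor); then Andersen (Lecturer).
Lund, Osei, Eriksen, Horvat and Brennan all have years of continuous service 11 years, so the next rule applies.
Among Lund, Osei, Eriksen, Horvat and Brennan, by date the degree was conferred (later first): Lund (Jan 15, 2018) before Osei (Jun 8, 2016) before Eriksen (May 1, 2016) before Horvat (Oct 18, 2011) before Brennan (Feb 5, 2011).
Full order: Lund, Osei, Eriksen, Horvat, Brennan, Andersen.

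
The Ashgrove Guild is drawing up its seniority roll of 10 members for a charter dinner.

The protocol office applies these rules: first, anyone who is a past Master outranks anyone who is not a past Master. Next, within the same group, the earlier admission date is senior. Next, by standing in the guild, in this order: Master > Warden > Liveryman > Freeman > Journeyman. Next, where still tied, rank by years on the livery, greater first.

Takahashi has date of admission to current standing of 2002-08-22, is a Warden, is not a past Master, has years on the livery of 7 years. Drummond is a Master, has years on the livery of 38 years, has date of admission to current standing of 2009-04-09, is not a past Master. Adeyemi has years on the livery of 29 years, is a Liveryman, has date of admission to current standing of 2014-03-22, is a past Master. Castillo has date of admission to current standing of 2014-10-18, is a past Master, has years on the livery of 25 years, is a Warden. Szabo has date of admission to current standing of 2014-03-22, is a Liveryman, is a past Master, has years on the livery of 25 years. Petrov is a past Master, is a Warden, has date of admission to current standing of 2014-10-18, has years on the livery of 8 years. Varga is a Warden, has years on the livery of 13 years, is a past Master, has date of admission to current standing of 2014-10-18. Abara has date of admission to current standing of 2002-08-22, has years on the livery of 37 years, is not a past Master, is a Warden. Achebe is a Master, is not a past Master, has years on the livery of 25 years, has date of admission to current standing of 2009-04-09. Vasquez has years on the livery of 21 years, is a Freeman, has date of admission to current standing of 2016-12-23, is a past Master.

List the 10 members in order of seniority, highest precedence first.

Adeyemi, Szabo, Castillo, Varga, Petrov, Vasquez, Abara, Takahashi, Drummond, Achebe

By the first rule: Adeyemi, Szabo, Castillo, Varga, Petrov and Vasquez (each a past Master); then Abara, Takahashi, Drummond and Achebe (each not a past Master).
Among Adeyemi, Szabo, Castillo, Varga, Petrov and Vasquez, by date of admission to current standing (earlier first): Adeyemi and Szabo (2014-03-22) before Castillo, Varga and Petrov (2014-10-18) before Vasquez (2016-12-23).
Adeyemi and Szabo are each Liveryman, so the next rule applies.
Among Adeyemi and Szabo, by years on the livery (higher first): Adeyemi (29 years) before Szabo (25 years).
Castillo, Varga and Petrov are each Warden, so the next rule applies.
Among Castillo, Varga and Petrov, by years on the livery (higher first): Castillo (25 years) before Varga (13 years) before Petrov (8 years).
Among Abara, Takahashi, Drummond and Achebe, by date of admission to current standing (earlier first): Abara and Takahashi (2002-08-22) before Drummond and Achebe (2009-04-09).
Abara and Takahashi are each Warden, so the next rule applies.
Among Abara and Takahashi, by years on the livery (higher first): Abara (37 years) before Takahashi (7 years).
Drummond and Achebe are each Master, so the next rule applies.
Among Drummond and Achebe, by years on the livery (higher first): Drummond (38 years) before Achebe (25 years).
Full order: Adeyemi, Szabo, Castillo, Varga, Petrov, Vasquez, Abara, Takahashi, Drummond, Achebe.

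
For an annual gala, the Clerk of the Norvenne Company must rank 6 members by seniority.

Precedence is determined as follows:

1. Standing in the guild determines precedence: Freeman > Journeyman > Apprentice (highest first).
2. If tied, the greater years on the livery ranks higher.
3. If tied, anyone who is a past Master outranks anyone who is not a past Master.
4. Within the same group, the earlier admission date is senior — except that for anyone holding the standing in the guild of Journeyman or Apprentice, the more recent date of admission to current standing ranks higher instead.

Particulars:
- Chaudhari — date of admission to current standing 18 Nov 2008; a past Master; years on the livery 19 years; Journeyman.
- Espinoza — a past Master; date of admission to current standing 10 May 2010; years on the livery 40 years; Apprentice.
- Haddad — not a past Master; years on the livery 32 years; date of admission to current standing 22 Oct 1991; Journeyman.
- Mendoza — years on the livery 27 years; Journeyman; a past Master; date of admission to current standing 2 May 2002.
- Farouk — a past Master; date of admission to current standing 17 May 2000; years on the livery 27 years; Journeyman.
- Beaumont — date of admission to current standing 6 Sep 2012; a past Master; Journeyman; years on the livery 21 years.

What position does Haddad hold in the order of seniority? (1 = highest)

1

By standing in the guild: Haddad, Mendoza, Farouk, Beaumont and Chaudhari (Journeyman); then Espinoza (Apprentice).
Among Haddad, Mendoza, Farouk, Beaumont and Chaudhari, by years on the livery (higher first): Haddad (32 years) before Mendoza and Farouk (27 years) before Beaumont (21 years) before Chaudhari (19 years).
Mendoza and Farouk are each a past Master, so the next rule applies.
Among Mendoza and Farouk, by date of admission to current standing (later first) (reversed rule for this group): Mendoza (2 May 2002) before Farouk (17 May 2000).
Order: Haddad, Mendoza, Farouk, Beaumont, Chaudhari, Espinoza. So position 1.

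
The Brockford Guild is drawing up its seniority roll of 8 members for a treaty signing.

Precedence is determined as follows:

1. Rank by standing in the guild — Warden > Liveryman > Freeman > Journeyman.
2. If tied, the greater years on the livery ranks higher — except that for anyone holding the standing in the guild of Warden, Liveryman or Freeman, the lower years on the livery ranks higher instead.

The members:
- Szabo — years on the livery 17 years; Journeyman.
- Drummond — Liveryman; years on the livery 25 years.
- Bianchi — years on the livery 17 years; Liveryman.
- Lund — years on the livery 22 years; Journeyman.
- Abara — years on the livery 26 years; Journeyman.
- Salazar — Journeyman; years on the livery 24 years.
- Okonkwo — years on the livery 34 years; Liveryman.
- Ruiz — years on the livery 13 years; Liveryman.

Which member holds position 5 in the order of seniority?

Abara

By standing in the guild: Ruiz, Bianchi, Drummond and Okonkwo (Liveryman); then Abara, Salazar, Lund and Szabo (Journeyman).
Among Ruiz, Bianchi, Drummond and Okonkwo, by years on the livery (lower first) (reversed rule for this group): Ruiz (13 years) before Bianchi (17 years) before Drummond (25 years) before Okonkwo (34 years).
Among Abara, Salazar, Lund and Szabo, by years on the livery (higher first): Abara (26 years) before Salazar (24 years) before Lund (22 years) before Szabo (17 years).
Order: Ruiz, Bianchi, Drummond, Okonkwo, Abara, Salazar, Lund, Szabo.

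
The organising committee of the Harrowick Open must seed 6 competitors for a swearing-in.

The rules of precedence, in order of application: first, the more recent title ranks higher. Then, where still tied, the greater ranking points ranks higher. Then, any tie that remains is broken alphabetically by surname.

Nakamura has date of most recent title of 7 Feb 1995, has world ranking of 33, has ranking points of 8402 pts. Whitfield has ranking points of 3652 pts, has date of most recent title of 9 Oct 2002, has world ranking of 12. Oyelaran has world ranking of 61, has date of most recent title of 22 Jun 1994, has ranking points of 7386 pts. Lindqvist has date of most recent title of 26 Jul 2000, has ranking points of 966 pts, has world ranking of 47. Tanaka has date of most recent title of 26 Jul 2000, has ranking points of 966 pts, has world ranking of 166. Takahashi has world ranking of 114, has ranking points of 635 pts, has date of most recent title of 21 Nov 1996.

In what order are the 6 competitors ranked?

By date of most recent title (later first): Whitfield (9 Oct 2002); then Lindqvist and Tanaka (both 26 Jul 2000); then Takahashi (21 Nov 1996); then Nakamura (7 Feb 1995); then Oyelaran (22 Jun 1994).
Lindqvist and Tanaka both have ranking points 966 pts, so the next rule applies.
Among Lindqvist and Tanaka, alphabetically by surname: Lindqvist before Tanaka.
Full order: Whitfield, Lindqvist, Tanaka, Takahashi, Nakamura, Oyelaran.

Whitfield, Lindqvist, Tanaka, Takahashi, Nakamura, Oyelaran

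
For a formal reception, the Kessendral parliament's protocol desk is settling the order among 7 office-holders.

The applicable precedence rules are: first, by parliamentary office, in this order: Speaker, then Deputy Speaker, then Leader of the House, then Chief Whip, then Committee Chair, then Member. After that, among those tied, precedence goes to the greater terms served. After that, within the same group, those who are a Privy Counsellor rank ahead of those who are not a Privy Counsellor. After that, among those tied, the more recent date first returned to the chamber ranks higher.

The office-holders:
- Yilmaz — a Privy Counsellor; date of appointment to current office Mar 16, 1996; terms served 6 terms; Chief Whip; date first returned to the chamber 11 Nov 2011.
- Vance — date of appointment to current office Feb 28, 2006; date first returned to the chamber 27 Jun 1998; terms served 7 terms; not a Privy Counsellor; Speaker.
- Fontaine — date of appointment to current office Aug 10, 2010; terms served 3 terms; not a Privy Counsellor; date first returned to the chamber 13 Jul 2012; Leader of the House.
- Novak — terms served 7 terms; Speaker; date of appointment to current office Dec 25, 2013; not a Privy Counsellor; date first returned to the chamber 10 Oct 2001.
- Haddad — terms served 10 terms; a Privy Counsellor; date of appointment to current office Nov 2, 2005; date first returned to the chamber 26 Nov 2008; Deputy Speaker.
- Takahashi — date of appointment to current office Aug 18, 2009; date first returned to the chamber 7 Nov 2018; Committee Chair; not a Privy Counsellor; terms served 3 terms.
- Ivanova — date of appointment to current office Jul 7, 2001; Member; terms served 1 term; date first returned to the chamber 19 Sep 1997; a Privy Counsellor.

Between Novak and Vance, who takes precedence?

Novak

By parliamentary office: Novak and Vance (Speaker); then Haddad (Deputy Speaker); then Fontaine (Leader of the House); then Yilmaz (Chief Whip); then Takahashi (Committee Chair); then Ivanova (Member).
Novak and Vance both have terms served 7 terms, so the next rule applies.
Novak and Vance are each not a Privy Counsellor, so the next rule applies.
Among Novak and Vance, by date first returned to the chamber (later first): Novak (10 Oct 2001) before Vance (27 Jun 1998).
So Novak takes precedence.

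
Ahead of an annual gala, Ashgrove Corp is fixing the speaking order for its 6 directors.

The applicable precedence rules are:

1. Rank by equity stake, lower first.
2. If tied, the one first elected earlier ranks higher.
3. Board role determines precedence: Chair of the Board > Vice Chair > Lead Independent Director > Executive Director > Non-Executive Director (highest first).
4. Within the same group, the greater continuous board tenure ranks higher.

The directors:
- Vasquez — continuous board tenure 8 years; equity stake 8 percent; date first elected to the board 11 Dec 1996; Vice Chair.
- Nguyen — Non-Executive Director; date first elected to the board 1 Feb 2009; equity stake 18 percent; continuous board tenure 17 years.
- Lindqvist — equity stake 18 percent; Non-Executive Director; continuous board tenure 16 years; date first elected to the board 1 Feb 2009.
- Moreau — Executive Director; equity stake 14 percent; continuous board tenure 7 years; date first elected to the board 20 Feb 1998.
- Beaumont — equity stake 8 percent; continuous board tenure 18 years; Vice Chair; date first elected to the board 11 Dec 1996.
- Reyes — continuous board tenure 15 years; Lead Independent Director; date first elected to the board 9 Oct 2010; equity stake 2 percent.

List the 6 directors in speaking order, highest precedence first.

By equity stake (lower first): Reyes (2 percent); then Beaumont and Vasquez (both 8 percent); then Moreau (14 percent); then Nguyen and Lindqvist (both 18 percent).
Beaumont and Vasquez both have date first elected to the board 11 Dec 1996, so the next rule applies.
Beaumont and Vasquez are each Vice Chair, so the next rule applies.
Among Beaumont and Vasquez, by continuous board tenure (higher first): Beaumont (18 years) before Vasquez (8 years).
Nguyen and Lindqvist both have date first elected to the board 1 Feb 2009, so the next rule applies.
Nguyen and Lindqvist are each Non-Executive Director, so the next rule applies.
Among Nguyen and Lindqvist, by continuous board tenure (higher first): Nguyen (17 years) before Lindqvist (16 years).
Full order: Reyes, Beaumont, Vasquez, Moreau, Nguyen, Lindqvist.

Reyes, Beaumont, Vasquez, Moreau, Nguyen, Lindqvist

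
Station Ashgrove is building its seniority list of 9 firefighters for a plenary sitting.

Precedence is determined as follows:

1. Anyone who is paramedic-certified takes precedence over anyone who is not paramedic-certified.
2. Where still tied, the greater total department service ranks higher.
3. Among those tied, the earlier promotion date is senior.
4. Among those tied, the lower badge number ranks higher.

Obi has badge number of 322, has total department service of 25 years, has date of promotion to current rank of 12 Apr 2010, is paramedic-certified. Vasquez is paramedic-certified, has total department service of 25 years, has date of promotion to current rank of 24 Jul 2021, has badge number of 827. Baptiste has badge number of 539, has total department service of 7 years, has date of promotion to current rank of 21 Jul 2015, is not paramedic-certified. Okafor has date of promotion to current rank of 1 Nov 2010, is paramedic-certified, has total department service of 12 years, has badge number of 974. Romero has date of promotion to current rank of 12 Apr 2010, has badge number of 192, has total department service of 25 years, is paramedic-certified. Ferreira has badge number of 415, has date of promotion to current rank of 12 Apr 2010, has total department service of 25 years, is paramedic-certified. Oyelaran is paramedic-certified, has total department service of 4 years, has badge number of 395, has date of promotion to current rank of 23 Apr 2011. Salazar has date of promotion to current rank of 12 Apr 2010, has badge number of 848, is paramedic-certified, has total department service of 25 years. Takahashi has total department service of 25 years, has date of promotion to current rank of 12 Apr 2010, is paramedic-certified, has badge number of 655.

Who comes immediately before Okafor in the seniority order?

Vasquez

By the first rule: Romero, Obi, Ferreira, Takahashi, Salazar, Vasquez, Okafor and Oyelaran (each paramedic-certified); then Baptiste (not paramedic-certified).
Among Romero, Obi, Ferreira, Takahashi, Salazar, Vasquez, Okafor and Oyelaran, by total department service (higher first): Romero, Obi, Ferreira, Takahashi, Salazar and Vasquez (25 years) before Okafor (12 years) before Oyelaran (4 years).
Among Romero, Obi, Ferreira, Takahashi, Salazar and Vasquez, by date of promotion to current rank (earlier first): Romero, Obi, Ferreira, Takahashi and Salazar (12 Apr 2010) before Vasquez (24 Jul 2021).
Among Romero, Obi, Ferreira, Takahashi and Salazar, by badge number (lower first): Romero (192) before Obi (322) before Ferreira (415) before Takahashi (655) before Salazar (848).
Order: Romero, Obi, Ferreira, Takahashi, Salazar, Vasquez, Okafor, Oyelaran, Baptiste.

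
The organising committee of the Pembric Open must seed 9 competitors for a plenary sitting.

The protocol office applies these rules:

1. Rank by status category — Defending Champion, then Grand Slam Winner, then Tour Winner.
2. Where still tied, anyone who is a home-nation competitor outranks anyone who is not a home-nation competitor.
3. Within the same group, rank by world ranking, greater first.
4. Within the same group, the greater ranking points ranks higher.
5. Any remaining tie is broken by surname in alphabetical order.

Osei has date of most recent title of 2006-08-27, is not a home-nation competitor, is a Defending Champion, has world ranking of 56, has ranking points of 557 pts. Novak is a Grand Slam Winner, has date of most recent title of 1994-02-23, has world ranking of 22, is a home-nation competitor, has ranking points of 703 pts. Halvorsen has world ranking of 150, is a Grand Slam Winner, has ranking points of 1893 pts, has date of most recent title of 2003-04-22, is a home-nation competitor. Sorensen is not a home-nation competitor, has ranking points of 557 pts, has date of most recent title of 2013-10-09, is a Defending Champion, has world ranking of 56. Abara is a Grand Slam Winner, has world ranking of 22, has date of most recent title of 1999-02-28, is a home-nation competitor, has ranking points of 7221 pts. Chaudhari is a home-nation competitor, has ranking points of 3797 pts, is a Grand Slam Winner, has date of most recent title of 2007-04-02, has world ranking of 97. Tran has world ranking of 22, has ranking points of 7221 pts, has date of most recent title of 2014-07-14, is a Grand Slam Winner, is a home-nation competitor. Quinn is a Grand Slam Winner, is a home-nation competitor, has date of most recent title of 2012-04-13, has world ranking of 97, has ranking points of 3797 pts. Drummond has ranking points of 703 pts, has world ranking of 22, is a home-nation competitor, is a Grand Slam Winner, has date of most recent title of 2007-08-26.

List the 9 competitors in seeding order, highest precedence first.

Osei, Sorensen, Halvorsen, Chaudhari, Quinn, Abara, Tran, Drummond, Novak

By status category: Osei and Sorensen (Defending Champion); then Halvorsen, Chaudhari, Quinn, Abara, Tran, Drummond and Novak (Grand Slam Winner).
Osei and Sorensen are each not a home-nation competitor, so the next rule applies.
Osei and Sorensen both have world ranking 56, so the next rule applies.
Osei and Sorensen both have ranking points 557 pts, so the next rule applies.
Among Osei and Sorensen, alphabetically by surname: Osei before Sorensen.
Halvorsen, Chaudhari, Quinn, Abara, Tran, Drummond and Novak are each a home-nation competitor, so the next rule applies.
Among Halvorsen, Chaudhari, Quinn, Abara, Tran, Drummond and Novak, by world ranking (higher first): Halvorsen (150) before Chaudhari and Quinn (97) before Abara, Tran, Drummond and Novak (22).
Chaudhari and Quinn both have ranking points 3797 pts, so the next rule applies.
Among Chaudhari and Quinn, alphabetically by surname: Chaudhari before Quinn.
Among Abara, Tran, Drummond and Novak, by ranking points (higher first): Abara and Tran (7221 pts) before Drummond and Novak (703 pts).
Among Abara and Tran, alphabetically by surname: Abara before Tran.
Among Drummond and Novak, alphabetically by surname: Drummond before Novak.
Full order: Osei, Sorensen, Halvorsen, Chaudhari, Quinn, Abara, Tran, Drummond, Novak.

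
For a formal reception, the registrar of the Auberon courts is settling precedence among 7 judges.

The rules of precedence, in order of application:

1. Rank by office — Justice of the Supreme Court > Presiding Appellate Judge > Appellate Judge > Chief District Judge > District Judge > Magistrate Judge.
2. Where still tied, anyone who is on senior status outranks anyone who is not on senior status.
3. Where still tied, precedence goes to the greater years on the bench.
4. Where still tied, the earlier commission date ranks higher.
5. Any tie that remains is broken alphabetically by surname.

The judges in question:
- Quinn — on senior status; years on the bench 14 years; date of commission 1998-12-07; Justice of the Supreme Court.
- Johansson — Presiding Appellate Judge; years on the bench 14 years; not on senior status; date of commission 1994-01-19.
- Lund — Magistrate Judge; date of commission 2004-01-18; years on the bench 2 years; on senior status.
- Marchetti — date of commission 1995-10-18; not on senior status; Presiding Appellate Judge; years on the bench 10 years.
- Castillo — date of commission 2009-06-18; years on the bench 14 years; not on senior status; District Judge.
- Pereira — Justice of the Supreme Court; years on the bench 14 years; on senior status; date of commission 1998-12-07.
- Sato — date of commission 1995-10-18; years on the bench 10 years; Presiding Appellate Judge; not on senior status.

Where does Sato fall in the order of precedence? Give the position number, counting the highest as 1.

By office: Pereira and Quinn (Justice of the Supreme Court); then Johansson, Marchetti and Sato (Presiding Appellate Judge); then Castillo (District Judge); then Lund (Magistrate Judge).
Pereira and Quinn are each on senior status, so the next rule applies.
Pereira and Quinn both have years on the bench 14 years, so the next rule applies.
Pereira and Quinn both have date of commission 1998-12-07, so the next rule applies.
Among Pereira and Quinn, alphabetically by surname: Pereira before Quinn.
Johansson, Marchetti and Sato are each not on senior status, so the next rule applies.
Among Johansson, Marchetti and Sato, by years on the bench (higher first): Johansson (14 years) before Marchetti and Sato (10 years).
Marchetti and Sato both have date of commission 1995-10-18, so the next rule applies.
Among Marchetti and Sato, alphabetically by surname: Marchetti before Sato.
Order: Pereira, Quinn, Johansson, Marchetti, Sato, Castillo, Lund. So position 5.

5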